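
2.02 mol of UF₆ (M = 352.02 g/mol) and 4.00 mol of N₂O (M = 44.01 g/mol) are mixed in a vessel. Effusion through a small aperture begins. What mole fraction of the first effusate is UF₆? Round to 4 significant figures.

Each component's effusion rate ∝ (its partial pressure)·(1/√M) ∝ n_i/√M_i.
So x_UF₆ in the escaping gas = (n_UF₆/√M_UF₆) / Σ(n_i/√M_i)
= (2.02/√352.02) / (2.02/√352.02 + 4.00/√44.01) = 0.1077/(0.1077 + 0.6030) = 0.1515.

0.1515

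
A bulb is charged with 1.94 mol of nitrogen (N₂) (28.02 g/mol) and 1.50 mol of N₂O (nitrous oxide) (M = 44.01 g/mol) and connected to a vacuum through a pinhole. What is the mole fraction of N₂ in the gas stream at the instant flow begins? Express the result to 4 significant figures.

Rate_i ∝ x_i/√M_i (Graham's law weighted by mole fraction), so the effusate composition follows n_i/√M_i.
x_N₂(eff) = (n_N₂/√M_N₂) / (n_N₂/√M_N₂ + n_N₂O/√M_N₂O)
= (1.94/√28.02) / (1.94/√28.02 + 1.50/√44.01) = 0.3665/(0.3665 + 0.2261) = 0.6184.

0.6184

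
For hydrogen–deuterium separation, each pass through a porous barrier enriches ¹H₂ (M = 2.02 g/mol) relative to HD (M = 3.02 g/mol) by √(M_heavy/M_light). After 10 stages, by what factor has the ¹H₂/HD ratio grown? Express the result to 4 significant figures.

7.469

Overall factor = α^10 with α = √(3.02/2.02), i.e. (3.02/2.02)^(10/2).
= 1.49505^5 = 7.469.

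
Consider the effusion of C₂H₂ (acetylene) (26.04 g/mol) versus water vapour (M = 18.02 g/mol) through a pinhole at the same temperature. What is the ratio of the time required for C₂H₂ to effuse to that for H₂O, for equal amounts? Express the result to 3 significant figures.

Since effusion rate ∝ 1/√M, t_C₂H₂/t_H₂O = √(M_C₂H₂/M_H₂O) = √(26.04/18.02) = √1.445 = 1.20.

1.20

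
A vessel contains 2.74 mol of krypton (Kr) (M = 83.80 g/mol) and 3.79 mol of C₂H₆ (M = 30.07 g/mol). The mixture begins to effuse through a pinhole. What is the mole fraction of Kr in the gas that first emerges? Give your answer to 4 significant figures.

Effusion rate of each component ∝ n_i/√M_i (partial pressure × 1/√M).
Mole fraction of Kr in the effusate = (n_Kr/√M_Kr) / (n_Kr/√M_Kr + n_C₂H₆/√M_C₂H₆)
= (2.74/√83.80) / (2.74/√83.80 + 3.79/√30.07) = 0.2993/(0.2993 + 0.6912) = 0.3022.

0.3022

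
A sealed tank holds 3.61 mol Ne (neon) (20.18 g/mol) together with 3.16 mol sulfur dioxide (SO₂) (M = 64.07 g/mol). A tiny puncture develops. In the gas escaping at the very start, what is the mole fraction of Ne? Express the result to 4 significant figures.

Rate_i ∝ x_i/√M_i (Graham's law weighted by mole fraction), so the effusate composition follows n_i/√M_i.
x_Ne(eff) = (n_Ne/√M_Ne) / (n_Ne/√M_Ne + n_SO₂/√M_SO₂)
= (3.61/√20.18) / (3.61/√20.18 + 3.16/√64.07) = 0.8036/(0.8036 + 0.3948) = 0.6706.

0.6706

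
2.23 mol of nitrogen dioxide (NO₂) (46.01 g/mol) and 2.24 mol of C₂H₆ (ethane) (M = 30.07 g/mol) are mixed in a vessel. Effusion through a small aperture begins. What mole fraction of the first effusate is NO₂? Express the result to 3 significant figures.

0.446

The effusion rate of species i is ∝ p_i/√M_i ∝ n_i/√M_i.
x_NO₂(eff) = (n_NO₂/√M_NO₂) / (n_NO₂/√M_NO₂ + n_C₂H₆/√M_C₂H₆)
= (2.23/√46.01) / (2.23/√46.01 + 2.24/√30.07) = 0.3288/(0.3288 + 0.4085) = 0.446.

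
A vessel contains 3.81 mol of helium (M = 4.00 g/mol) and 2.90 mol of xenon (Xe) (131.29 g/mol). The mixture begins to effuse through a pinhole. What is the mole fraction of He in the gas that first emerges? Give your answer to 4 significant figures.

The effusion rate of species i is ∝ p_i/√M_i ∝ n_i/√M_i.
x_He(eff) = (n_He/√M_He) / (n_He/√M_He + n_Xe/√M_Xe)
= (3.81/√4.00) / (3.81/√4.00 + 2.90/√131.29) = 1.905/(1.905 + 0.2531) = 0.8827.

0.8827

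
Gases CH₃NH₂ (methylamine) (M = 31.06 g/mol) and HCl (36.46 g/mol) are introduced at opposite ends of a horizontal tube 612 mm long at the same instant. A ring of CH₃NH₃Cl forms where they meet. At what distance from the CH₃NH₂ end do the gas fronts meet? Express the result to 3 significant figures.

318 mm

The fronts meet when d_CH₃NH₂ + d_HCl = L with d_CH₃NH₂/d_HCl = √(M_HCl/M_CH₃NH₂) (Graham's law). Here √(M_HCl/M_CH₃NH₂) = √(36.46/31.06) = 1.083.
With d_CH₃NH₂ + d_HCl = 612 mm, d_HCl = 612/(1 + 1.083) = 293.7 mm.
d_CH₃NH₂ = 612 − 293.7 = 318 mm.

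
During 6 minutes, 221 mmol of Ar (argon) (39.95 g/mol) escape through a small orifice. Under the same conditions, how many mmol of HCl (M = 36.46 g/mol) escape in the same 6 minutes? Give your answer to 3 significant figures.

By Graham's law, rate_HCl/rate_Ar = √(M_Ar/M_HCl) = √(39.95/36.46) = √1.096 = 1.047.
So the amount for HCl is 221 × 1.047 = 231 mmol.

231 mmol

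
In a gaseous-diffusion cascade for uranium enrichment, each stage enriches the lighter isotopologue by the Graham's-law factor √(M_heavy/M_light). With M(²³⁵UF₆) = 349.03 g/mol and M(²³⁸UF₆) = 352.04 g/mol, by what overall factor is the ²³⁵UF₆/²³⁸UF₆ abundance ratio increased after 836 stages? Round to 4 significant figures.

36.21

After 836 stages the ratio has grown by (√(352.04/349.03))^836 = (352.04/349.03)^(836/2).
= 1.00862^418 = 36.21.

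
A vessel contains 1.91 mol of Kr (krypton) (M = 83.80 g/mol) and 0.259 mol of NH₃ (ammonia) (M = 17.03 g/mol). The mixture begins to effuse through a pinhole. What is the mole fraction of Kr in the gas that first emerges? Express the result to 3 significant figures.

The effusion rate of species i is ∝ p_i/√M_i ∝ n_i/√M_i.
x_Kr(eff) = (n_Kr/√M_Kr) / (n_Kr/√M_Kr + n_NH₃/√M_NH₃)
= (1.91/√83.80) / (1.91/√83.80 + 0.259/√17.03) = 0.2086/(0.2086 + 0.06276) = 0.769.

0.769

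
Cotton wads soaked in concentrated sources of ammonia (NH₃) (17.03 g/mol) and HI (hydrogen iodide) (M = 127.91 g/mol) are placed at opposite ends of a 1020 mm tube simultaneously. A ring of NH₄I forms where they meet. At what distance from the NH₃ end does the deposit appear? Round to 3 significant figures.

The fronts meet when d_NH₃ + d_HI = L with d_NH₃/d_HI = √(M_HI/M_NH₃) (Graham's law). Here √(M_HI/M_NH₃) = √(127.91/17.03) = 2.741.
With d_NH₃ + d_HI = 1020 mm, d_HI = 1020/(1 + 2.741) = 272.7 mm.
d_NH₃ = 1020 − 272.7 = 747 mm.

747 mm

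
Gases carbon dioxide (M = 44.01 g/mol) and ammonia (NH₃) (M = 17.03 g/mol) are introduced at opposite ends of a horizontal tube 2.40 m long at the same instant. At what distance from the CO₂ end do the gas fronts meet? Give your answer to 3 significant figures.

0.920 m

The fronts meet when d_CO₂ + d_NH₃ = L with d_CO₂/d_NH₃ = √(M_NH₃/M_CO₂) (Graham's law). Here √(M_NH₃/M_CO₂) = √(17.03/44.01) = 0.6221.
With d_CO₂ + d_NH₃ = 2.40 m, d_NH₃ = 2.40/(1 + 0.6221) = 1.480 m.
d_CO₂ = 2.40 − 1.480 = 0.920 m.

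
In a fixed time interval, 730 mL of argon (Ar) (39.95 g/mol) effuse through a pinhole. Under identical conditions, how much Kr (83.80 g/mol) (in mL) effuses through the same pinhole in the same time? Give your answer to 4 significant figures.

504.0 mL

Using Graham's law: rate_Kr/rate_Ar = √(M_Ar/M_Kr) = √(39.95/83.80) = √0.4767 = 0.6905.
So the volume for Kr is 730 × 0.6905 = 504.0 mL.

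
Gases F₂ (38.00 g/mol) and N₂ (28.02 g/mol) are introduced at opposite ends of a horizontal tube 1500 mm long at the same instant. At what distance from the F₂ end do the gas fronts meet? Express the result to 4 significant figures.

693.0 mm

Distances travelled in equal time are proportional to diffusion rates, so d_F₂/d_N₂ = √(M_N₂/M_F₂) = √(28.02/38.00) = 0.8587.
With d_F₂ + d_N₂ = 1500 mm, d_N₂ = 1500/(1 + 0.8587) = 807.0 mm.
d_F₂ = 1500 − 807.0 = 693.0 mm.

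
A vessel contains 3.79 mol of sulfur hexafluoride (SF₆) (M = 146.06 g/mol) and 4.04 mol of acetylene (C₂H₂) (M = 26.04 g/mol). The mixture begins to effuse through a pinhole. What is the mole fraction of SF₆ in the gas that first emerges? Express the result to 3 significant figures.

Effusion rate of each component ∝ n_i/√M_i (partial pressure × 1/√M).
So x_SF₆ in the escaping gas = (n_SF₆/√M_SF₆) / Σ(n_i/√M_i)
= (3.79/√146.06) / (3.79/√146.06 + 4.04/√26.04) = 0.3136/(0.3136 + 0.7917) = 0.284.

0.284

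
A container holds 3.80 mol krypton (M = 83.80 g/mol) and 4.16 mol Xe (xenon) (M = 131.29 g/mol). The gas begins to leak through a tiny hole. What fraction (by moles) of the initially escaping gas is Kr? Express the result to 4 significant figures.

0.5334

Effusion rate of each component ∝ n_i/√M_i (partial pressure × 1/√M).
x_Kr(eff) = (n_Kr/√M_Kr) / (n_Kr/√M_Kr + n_Xe/√M_Xe)
= (3.80/√83.80) / (3.80/√83.80 + 4.16/√131.29) = 0.4151/(0.4151 + 0.3631) = 0.5334.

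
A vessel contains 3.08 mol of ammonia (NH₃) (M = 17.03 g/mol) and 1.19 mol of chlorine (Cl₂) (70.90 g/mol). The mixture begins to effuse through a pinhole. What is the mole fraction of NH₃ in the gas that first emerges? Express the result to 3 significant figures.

Effusion rate of each component ∝ n_i/√M_i (partial pressure × 1/√M).
So x_NH₃ in the escaping gas = (n_NH₃/√M_NH₃) / Σ(n_i/√M_i)
= (3.08/√17.03) / (3.08/√17.03 + 1.19/√70.90) = 0.7464/(0.7464 + 0.1413) = 0.841.

0.841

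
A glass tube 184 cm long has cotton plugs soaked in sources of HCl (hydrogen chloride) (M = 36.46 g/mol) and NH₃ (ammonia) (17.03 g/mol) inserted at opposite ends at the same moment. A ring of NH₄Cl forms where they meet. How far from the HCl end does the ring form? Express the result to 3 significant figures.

74.7 cm

Distances travelled in equal time are proportional to diffusion rates, so d_HCl/d_NH₃ = √(M_NH₃/M_HCl) = √(17.03/36.46) = 0.6834.
With d_HCl + d_NH₃ = 184 cm, d_NH₃ = 184/(1 + 0.6834) = 109.3 cm.
d_HCl = 184 − 109.3 = 74.7 cm.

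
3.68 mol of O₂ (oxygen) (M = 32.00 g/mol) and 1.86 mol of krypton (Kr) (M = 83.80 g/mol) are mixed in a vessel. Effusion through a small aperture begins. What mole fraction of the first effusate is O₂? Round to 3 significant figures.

0.762

Rate_i ∝ x_i/√M_i (Graham's law weighted by mole fraction), so the effusate composition follows n_i/√M_i.
So x_O₂ in the escaping gas = (n_O₂/√M_O₂) / Σ(n_i/√M_i)
= (3.68/√32.00) / (3.68/√32.00 + 1.86/√83.80) = 0.6505/(0.6505 + 0.2032) = 0.762.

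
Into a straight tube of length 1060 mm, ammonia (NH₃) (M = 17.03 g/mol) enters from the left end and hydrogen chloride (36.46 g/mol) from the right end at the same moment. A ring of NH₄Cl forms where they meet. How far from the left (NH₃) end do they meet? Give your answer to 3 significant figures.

In equal time, each gas travels a distance ∝ its rate ∝ 1/√M, so d_NH₃/d_HCl = √(M_HCl/M_NH₃) = √(36.46/17.03) = 1.463.
With d_NH₃ + d_HCl = 1060 mm, d_HCl = 1060/(1 + 1.463) = 430.3 mm.
d_NH₃ = 1060 − 430.3 = 630 mm.

630 mm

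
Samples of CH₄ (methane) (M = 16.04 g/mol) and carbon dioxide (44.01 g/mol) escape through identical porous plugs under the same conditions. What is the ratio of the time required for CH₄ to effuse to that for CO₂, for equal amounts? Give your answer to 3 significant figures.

0.604

Using Graham's law: t_CH₄/t_CO₂ = √(M_CH₄/M_CO₂) = √(16.04/44.01) = √0.3645 = 0.604.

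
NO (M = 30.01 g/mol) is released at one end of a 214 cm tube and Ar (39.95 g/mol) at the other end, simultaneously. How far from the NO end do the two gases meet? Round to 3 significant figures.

115 cm

The fronts meet when d_NO + d_Ar = L with d_NO/d_Ar = √(M_Ar/M_NO) (Graham's law). Here √(M_Ar/M_NO) = √(39.95/30.01) = 1.154.
With d_NO + d_Ar = 214 cm, d_Ar = 214/(1 + 1.154) = 99.36 cm.
d_NO = 214 − 99.36 = 115 cm.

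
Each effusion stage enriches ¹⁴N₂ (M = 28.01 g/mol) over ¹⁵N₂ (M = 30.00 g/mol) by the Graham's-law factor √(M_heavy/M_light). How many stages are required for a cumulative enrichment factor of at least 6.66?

Per stage α = (30.00/28.01)^(1/2) = 1.07105^0.5, giving ln α = 0.03432.
Need α^N ≥ 6.66 ⇒ N ≥ ln(6.66) / ln α = 1.896 / 0.03432 = 55.25.
So at least 56 stages are needed.

56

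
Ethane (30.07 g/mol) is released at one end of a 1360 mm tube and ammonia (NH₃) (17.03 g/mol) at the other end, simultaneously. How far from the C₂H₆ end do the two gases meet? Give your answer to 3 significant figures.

584 mm

The fronts meet when d_C₂H₆ + d_NH₃ = L with d_C₂H₆/d_NH₃ = √(M_NH₃/M_C₂H₆) (Graham's law). Here √(M_NH₃/M_C₂H₆) = √(17.03/30.07) = 0.7526.
With d_C₂H₆ + d_NH₃ = 1360 mm, d_NH₃ = 1360/(1 + 0.7526) = 776.0 mm.
d_C₂H₆ = 1360 − 776.0 = 584 mm.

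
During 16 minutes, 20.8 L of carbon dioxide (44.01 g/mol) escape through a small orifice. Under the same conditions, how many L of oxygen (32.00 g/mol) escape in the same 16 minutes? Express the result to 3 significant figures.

Graham's law gives rate_O₂/rate_CO₂ = √(M_CO₂/M_O₂) = √(44.01/32.00) = √1.375 = 1.173.
So the volume for O₂ is 20.8 × 1.173 = 24.4 L.

24.4 L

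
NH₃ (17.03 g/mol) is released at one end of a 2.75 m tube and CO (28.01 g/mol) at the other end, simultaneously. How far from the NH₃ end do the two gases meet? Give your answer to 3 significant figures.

The fronts meet when d_NH₃ + d_CO = L with d_NH₃/d_CO = √(M_CO/M_NH₃) (Graham's law). Here √(M_CO/M_NH₃) = √(28.01/17.03) = 1.282.
With d_NH₃ + d_CO = 2.75 m, d_CO = 2.75/(1 + 1.282) = 1.205 m.
d_NH₃ = 2.75 − 1.205 = 1.55 m.

1.55 m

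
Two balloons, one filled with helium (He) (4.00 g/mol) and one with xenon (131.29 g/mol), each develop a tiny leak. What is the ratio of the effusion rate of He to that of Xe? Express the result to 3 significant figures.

5.73

Using Graham's law: rate_He/rate_Xe = √(M_Xe/M_He) = √(131.29/4.00) = √32.82 = 5.73.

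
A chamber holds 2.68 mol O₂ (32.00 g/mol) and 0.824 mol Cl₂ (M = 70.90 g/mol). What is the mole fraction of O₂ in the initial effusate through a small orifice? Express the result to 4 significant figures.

Rate_i ∝ x_i/√M_i (Graham's law weighted by mole fraction), so the effusate composition follows n_i/√M_i.
So x_O₂ in the escaping gas = (n_O₂/√M_O₂) / Σ(n_i/√M_i)
= (2.68/√32.00) / (2.68/√32.00 + 0.824/√70.90) = 0.4738/(0.4738 + 0.09786) = 0.8288.

0.8288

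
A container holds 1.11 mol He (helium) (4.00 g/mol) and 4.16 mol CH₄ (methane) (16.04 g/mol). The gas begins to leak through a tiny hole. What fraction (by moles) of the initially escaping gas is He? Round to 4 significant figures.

The effusion rate of species i is ∝ p_i/√M_i ∝ n_i/√M_i.
So x_He in the escaping gas = (n_He/√M_He) / Σ(n_i/√M_i)
= (1.11/√4.00) / (1.11/√4.00 + 4.16/√16.04) = 0.5550/(0.5550 + 1.039) = 0.3482.

0.3482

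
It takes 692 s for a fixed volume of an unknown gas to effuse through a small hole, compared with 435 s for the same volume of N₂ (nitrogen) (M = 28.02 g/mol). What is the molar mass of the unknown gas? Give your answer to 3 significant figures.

70.9 g/mol

From Graham's law, t_X/t_N₂ = √(M_X/M_N₂).
692/435 = 1.591 = √(M_X/28.02)
M_X = 28.02 × 1.591² = 28.02 × 2.531 = 70.9 g/mol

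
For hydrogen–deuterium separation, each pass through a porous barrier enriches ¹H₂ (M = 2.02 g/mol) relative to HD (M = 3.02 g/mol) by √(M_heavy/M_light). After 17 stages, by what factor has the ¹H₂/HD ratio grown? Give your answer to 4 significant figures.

Each stage multiplies the ratio by α = √(3.02/2.02), so after 17 stages the overall factor is α^17 = (3.02/2.02)^(17/2).
= 1.49505^(17/2) = 30.52.

30.52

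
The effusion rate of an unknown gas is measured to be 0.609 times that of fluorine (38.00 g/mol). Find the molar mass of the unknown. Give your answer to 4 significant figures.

102.5 g/mol

By Graham's law, rate_X/rate_F₂ = √(M_F₂/M_X).
0.609 = √(38.00/M_X)
M_X = 38.00 / 0.609² = 38.00 / 0.3709 = 102.5 g/mol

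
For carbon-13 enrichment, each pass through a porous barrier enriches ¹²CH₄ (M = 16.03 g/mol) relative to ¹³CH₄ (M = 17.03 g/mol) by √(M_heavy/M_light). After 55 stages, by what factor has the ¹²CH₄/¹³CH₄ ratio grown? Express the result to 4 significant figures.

5.281

After 55 stages the ratio has grown by (√(17.03/16.03))^55 = (17.03/16.03)^(55/2).
= 1.06238^(55/2) = 5.281.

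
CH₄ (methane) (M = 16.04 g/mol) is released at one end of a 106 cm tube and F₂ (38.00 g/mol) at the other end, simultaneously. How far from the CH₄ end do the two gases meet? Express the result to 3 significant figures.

64.3 cm

In equal time, each gas travels a distance ∝ its rate ∝ 1/√M, so d_CH₄/d_F₂ = √(M_F₂/M_CH₄) = √(38.00/16.04) = 1.539.
With d_CH₄ + d_F₂ = 106 cm, d_F₂ = 106/(1 + 1.539) = 41.75 cm.
d_CH₄ = 106 − 41.75 = 64.3 cm.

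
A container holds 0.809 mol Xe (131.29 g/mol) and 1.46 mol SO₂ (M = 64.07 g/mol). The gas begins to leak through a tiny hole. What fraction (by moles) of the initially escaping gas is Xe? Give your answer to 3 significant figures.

0.279

Rate_i ∝ x_i/√M_i (Graham's law weighted by mole fraction), so the effusate composition follows n_i/√M_i.
Mole fraction of Xe in the effusate = (n_Xe/√M_Xe) / (n_Xe/√M_Xe + n_SO₂/√M_SO₂)
= (0.809/√131.29) / (0.809/√131.29 + 1.46/√64.07) = 0.07060/(0.07060 + 0.1824) = 0.279.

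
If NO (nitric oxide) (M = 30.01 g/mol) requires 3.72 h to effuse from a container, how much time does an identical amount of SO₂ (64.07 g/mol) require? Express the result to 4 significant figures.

From Graham's law, t_SO₂/t_NO = √(M_SO₂/M_NO) = √(64.07/30.01) = √2.135 = 1.461.
So the time for SO₂ is 3.72 × 1.461 = 5.435 h.

5.435 h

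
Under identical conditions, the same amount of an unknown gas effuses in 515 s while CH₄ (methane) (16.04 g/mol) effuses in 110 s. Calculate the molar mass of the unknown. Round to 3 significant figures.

Using Graham's law: t_X/t_CH₄ = √(M_X/M_CH₄).
515/110 = 4.682 = √(M_X/16.04)
M_X = 16.04 × 4.682² = 16.04 × 21.92 = 352 g/mol

352 g/mol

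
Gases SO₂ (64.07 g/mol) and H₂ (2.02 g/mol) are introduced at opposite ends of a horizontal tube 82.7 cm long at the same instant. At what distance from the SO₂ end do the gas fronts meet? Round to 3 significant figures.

12.5 cm

Distances travelled in equal time are proportional to diffusion rates, so d_SO₂/d_H₂ = √(M_H₂/M_SO₂) = √(2.02/64.07) = 0.1776.
With d_SO₂ + d_H₂ = 82.7 cm, d_H₂ = 82.7/(1 + 0.1776) = 70.23 cm.
d_SO₂ = 82.7 − 70.23 = 12.5 cm.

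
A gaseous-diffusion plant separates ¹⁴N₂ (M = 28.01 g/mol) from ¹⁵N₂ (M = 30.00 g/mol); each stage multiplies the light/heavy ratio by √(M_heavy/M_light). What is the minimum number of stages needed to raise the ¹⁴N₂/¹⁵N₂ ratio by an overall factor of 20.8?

89

Single-stage factor α = √(30.00/28.01), so ln α = ½ ln(1.07105) = 0.03432.
Need α^N ≥ 20.8 ⇒ N ≥ ln(20.8) / ln α = 3.035 / 0.03432 = 88.44.
Minimum whole number of stages: N = 89.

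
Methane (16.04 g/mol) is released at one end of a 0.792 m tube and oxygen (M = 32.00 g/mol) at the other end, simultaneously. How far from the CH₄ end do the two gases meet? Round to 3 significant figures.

The fronts meet when d_CH₄ + d_O₂ = L with d_CH₄/d_O₂ = √(M_O₂/M_CH₄) (Graham's law). Here √(M_O₂/M_CH₄) = √(32.00/16.04) = 1.412.
With d_CH₄ + d_O₂ = 0.792 m, d_O₂ = 0.792/(1 + 1.412) = 0.3283 m.
d_CH₄ = 0.792 − 0.3283 = 0.464 m.

0.464 m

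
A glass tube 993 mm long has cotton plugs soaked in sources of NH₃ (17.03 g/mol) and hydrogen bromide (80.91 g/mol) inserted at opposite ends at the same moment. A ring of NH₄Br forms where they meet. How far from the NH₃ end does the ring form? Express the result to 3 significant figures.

Distances travelled in equal time are proportional to diffusion rates, so d_NH₃/d_HBr = √(M_HBr/M_NH₃) = √(80.91/17.03) = 2.180.
With d_NH₃ + d_HBr = 993 mm, d_HBr = 993/(1 + 2.180) = 312.3 mm.
d_NH₃ = 993 − 312.3 = 681 mm.

681 mm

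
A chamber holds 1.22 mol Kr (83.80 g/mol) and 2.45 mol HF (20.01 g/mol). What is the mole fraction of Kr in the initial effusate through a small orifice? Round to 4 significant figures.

Rate_i ∝ x_i/√M_i (Graham's law weighted by mole fraction), so the effusate composition follows n_i/√M_i.
x_Kr(eff) = (n_Kr/√M_Kr) / (n_Kr/√M_Kr + n_HF/√M_HF)
= (1.22/√83.80) / (1.22/√83.80 + 2.45/√20.01) = 0.1333/(0.1333 + 0.5477) = 0.1957.

0.1957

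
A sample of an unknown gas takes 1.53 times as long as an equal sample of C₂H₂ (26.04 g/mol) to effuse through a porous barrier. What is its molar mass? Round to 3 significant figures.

61.0 g/mol

Since effusion rate ∝ 1/√M, t_X/t_C₂H₂ = √(M_X/M_C₂H₂).
1.53 = √(M_X/26.04)
M_X = 26.04 × 1.53² = 26.04 × 2.341 = 61.0 g/mol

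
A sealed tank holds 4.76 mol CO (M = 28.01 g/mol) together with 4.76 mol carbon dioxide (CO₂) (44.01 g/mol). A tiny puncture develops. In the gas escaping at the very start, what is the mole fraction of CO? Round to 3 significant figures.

0.556

Rate_i ∝ x_i/√M_i (Graham's law weighted by mole fraction), so the effusate composition follows n_i/√M_i.
So x_CO in the escaping gas = (n_CO/√M_CO) / Σ(n_i/√M_i)
= (4.76/√28.01) / (4.76/√28.01 + 4.76/√44.01) = 0.8994/(0.8994 + 0.7175) = 0.556.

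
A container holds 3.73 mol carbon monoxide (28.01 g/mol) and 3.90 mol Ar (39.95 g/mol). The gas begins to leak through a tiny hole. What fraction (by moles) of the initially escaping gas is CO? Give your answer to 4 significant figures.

0.5332

Effusion rate of each component ∝ n_i/√M_i (partial pressure × 1/√M).
So x_CO in the escaping gas = (n_CO/√M_CO) / Σ(n_i/√M_i)
= (3.73/√28.01) / (3.73/√28.01 + 3.90/√39.95) = 0.7048/(0.7048 + 0.6170) = 0.5332.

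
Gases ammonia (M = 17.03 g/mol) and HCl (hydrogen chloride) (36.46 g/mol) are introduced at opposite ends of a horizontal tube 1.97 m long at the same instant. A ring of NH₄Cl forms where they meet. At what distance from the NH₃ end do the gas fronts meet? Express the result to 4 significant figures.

1.170 m

The fronts meet when d_NH₃ + d_HCl = L with d_NH₃/d_HCl = √(M_HCl/M_NH₃) (Graham's law). Here √(M_HCl/M_NH₃) = √(36.46/17.03) = 1.463.
With d_NH₃ + d_HCl = 1.97 m, d_HCl = 1.97/(1 + 1.463) = 0.7998 m.
d_NH₃ = 1.97 − 0.7998 = 1.170 m.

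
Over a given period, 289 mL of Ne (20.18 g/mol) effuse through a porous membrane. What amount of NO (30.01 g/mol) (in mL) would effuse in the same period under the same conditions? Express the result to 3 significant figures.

Graham's law gives rate_NO/rate_Ne = √(M_Ne/M_NO) = √(20.18/30.01) = √0.6724 = 0.8200.
So the volume for NO is 289 × 0.8200 = 237 mL.

237 mL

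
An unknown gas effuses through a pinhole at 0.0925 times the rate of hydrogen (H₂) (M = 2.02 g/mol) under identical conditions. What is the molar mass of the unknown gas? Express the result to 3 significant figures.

236 g/mol

Graham's law gives rate_X/rate_H₂ = √(M_H₂/M_X).
0.0925 = √(2.02/M_X)
M_X = 2.02 / 0.0925² = 2.02 / 0.008556 = 236 g/mol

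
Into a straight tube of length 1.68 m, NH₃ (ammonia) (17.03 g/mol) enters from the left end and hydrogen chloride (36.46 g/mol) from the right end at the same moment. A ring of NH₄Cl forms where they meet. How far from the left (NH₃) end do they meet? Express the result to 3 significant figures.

0.998 m

Graham's law gives d_NH₃/d_HCl = rate_NH₃/rate_HCl = √(M_HCl/M_NH₃) = √(36.46/17.03) = 1.463.
With d_NH₃ + d_HCl = 1.68 m, d_HCl = 1.68/(1 + 1.463) = 0.6820 m.
d_NH₃ = 1.68 − 0.6820 = 0.998 m.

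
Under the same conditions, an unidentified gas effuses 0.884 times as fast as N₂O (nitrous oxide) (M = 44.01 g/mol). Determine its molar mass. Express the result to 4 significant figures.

By Graham's law, rate_X/rate_N₂O = √(M_N₂O/M_X).
0.884 = √(44.01/M_X)
M_X = 44.01 / 0.884² = 44.01 / 0.7815 = 56.32 g/mol

56.32 g/mol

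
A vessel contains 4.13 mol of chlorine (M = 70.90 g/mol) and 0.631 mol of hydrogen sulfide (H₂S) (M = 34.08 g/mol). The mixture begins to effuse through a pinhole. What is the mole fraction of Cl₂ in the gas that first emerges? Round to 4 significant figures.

0.8194

Each component's effusion rate ∝ (its partial pressure)·(1/√M) ∝ n_i/√M_i.
x_Cl₂(eff) = (n_Cl₂/√M_Cl₂) / (n_Cl₂/√M_Cl₂ + n_H₂S/√M_H₂S)
= (4.13/√70.90) / (4.13/√70.90 + 0.631/√34.08) = 0.4905/(0.4905 + 0.1081) = 0.8194.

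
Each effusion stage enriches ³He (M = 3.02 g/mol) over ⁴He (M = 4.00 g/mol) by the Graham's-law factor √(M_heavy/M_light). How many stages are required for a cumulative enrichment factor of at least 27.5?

Single-stage factor α = √(4.00/3.02), so ln α = ½ ln(1.32450) = 0.1405.
Need α^N ≥ 27.5 ⇒ N ≥ ln(27.5) / ln α = 3.314 / 0.1405 = 23.59.
So at least 24 stages are needed.

24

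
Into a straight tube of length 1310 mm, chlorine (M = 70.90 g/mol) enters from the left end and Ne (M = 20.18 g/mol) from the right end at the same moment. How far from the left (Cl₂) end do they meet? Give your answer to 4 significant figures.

455.7 mm

Graham's law gives d_Cl₂/d_Ne = rate_Cl₂/rate_Ne = √(M_Ne/M_Cl₂) = √(20.18/70.90) = 0.5335.
With d_Cl₂ + d_Ne = 1310 mm, d_Ne = 1310/(1 + 0.5335) = 854.3 mm.
d_Cl₂ = 1310 − 854.3 = 455.7 mm.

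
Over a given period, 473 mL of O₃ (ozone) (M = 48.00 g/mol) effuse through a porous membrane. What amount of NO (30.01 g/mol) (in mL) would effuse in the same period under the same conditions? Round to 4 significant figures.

598.2 mL

Since effusion rate ∝ 1/√M, rate_NO/rate_O₃ = √(M_O₃/M_NO) = √(48.00/30.01) = √1.599 = 1.265.
So the volume for NO is 473 × 1.265 = 598.2 mL.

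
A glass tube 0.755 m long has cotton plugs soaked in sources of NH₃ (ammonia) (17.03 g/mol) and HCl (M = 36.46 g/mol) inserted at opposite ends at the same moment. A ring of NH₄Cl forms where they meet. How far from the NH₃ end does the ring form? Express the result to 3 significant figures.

0.448 m

Graham's law gives d_NH₃/d_HCl = rate_NH₃/rate_HCl = √(M_HCl/M_NH₃) = √(36.46/17.03) = 1.463.
With d_NH₃ + d_HCl = 0.755 m, d_HCl = 0.755/(1 + 1.463) = 0.3065 m.
d_NH₃ = 0.755 − 0.3065 = 0.448 m.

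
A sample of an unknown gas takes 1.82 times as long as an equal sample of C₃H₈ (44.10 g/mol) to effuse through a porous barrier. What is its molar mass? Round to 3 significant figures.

Graham's law gives t_X/t_C₃H₈ = √(M_X/M_C₃H₈).
1.82 = √(M_X/44.10)
M_X = 44.10 × 1.82² = 44.10 × 3.312 = 146 g/mol

146 g/mol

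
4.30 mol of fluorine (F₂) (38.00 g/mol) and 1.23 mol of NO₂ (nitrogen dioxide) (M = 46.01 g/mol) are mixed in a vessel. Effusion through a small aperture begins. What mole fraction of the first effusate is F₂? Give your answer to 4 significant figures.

0.7937

Each component's effusion rate ∝ (its partial pressure)·(1/√M) ∝ n_i/√M_i.
x_F₂(eff) = (n_F₂/√M_F₂) / (n_F₂/√M_F₂ + n_NO₂/√M_NO₂)
= (4.30/√38.00) / (4.30/√38.00 + 1.23/√46.01) = 0.6976/(0.6976 + 0.1813) = 0.7937.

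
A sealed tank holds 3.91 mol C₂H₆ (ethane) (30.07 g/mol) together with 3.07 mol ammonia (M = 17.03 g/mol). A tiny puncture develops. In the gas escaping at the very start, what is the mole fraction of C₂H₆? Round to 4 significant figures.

0.4894

Effusion rate of each component ∝ n_i/√M_i (partial pressure × 1/√M).
Mole fraction of C₂H₆ in the effusate = (n_C₂H₆/√M_C₂H₆) / (n_C₂H₆/√M_C₂H₆ + n_NH₃/√M_NH₃)
= (3.91/√30.07) / (3.91/√30.07 + 3.07/√17.03) = 0.7130/(0.7130 + 0.7439) = 0.4894.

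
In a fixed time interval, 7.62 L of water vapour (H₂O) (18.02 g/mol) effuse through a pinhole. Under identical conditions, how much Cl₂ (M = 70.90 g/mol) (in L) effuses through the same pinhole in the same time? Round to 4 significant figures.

3.842 L

Graham's law gives rate_Cl₂/rate_H₂O = √(M_H₂O/M_Cl₂) = √(18.02/70.90) = √0.2542 = 0.5041.
So the volume for Cl₂ is 7.62 × 0.5041 = 3.842 L.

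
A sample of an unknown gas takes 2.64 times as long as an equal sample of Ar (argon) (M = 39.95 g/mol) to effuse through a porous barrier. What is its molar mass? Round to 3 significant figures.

278 g/mol

Since effusion rate ∝ 1/√M, t_X/t_Ar = √(M_X/M_Ar).
2.64 = √(M_X/39.95)
M_X = 39.95 × 2.64² = 39.95 × 6.970 = 278 g/mol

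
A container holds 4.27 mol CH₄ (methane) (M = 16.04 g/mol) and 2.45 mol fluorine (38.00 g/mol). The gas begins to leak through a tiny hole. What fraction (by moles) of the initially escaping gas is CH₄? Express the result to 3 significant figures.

0.728

The effusion rate of species i is ∝ p_i/√M_i ∝ n_i/√M_i.
So x_CH₄ in the escaping gas = (n_CH₄/√M_CH₄) / Σ(n_i/√M_i)
= (4.27/√16.04) / (4.27/√16.04 + 2.45/√38.00) = 1.066/(1.066 + 0.3974) = 0.728.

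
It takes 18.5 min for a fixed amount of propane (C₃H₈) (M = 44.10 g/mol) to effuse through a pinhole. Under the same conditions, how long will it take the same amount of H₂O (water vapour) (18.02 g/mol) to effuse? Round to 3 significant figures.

Graham's law gives t_H₂O/t_C₃H₈ = √(M_H₂O/M_C₃H₈) = √(18.02/44.10) = √0.4086 = 0.6392.
So the time for H₂O is 18.5 × 0.6392 = 11.8 min.

11.8 min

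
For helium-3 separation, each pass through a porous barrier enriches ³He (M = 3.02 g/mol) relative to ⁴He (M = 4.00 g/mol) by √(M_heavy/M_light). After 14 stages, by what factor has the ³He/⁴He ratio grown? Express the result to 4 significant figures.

The single-stage factor is √(M_heavy/M_light), so 14 stages give [√(4.00/3.02)]^14 = (4.00/3.02)^(14/2).
= 1.32450^7 = 7.151.

7.151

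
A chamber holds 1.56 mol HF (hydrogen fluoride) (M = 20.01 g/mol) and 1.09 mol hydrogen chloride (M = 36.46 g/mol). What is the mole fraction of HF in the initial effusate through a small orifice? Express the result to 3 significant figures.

0.659

Effusion rate of each component ∝ n_i/√M_i (partial pressure × 1/√M).
So x_HF in the escaping gas = (n_HF/√M_HF) / Σ(n_i/√M_i)
= (1.56/√20.01) / (1.56/√20.01 + 1.09/√36.46) = 0.3487/(0.3487 + 0.1805) = 0.659.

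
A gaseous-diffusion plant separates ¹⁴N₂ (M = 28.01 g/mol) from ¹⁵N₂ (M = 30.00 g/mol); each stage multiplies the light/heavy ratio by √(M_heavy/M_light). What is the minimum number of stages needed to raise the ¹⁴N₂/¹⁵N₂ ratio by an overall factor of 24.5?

Per stage α = (30.00/28.01)^(1/2) = 1.07105^0.5, giving ln α = 0.03432.
Need α^N ≥ 24.5 ⇒ N ≥ ln(24.5) / ln α = 3.199 / 0.03432 = 93.21.
Rounding up, N = 94 stages.

94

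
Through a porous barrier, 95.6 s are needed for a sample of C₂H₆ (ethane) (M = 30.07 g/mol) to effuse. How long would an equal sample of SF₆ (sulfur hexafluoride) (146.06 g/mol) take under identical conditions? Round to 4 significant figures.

Graham's law gives t_SF₆/t_C₂H₆ = √(M_SF₆/M_C₂H₆) = √(146.06/30.07) = √4.857 = 2.204.
So the time for SF₆ is 95.6 × 2.204 = 210.7 s.

210.7 s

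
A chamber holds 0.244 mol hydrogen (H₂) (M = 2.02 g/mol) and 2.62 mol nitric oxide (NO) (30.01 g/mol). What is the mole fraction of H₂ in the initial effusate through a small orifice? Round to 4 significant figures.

0.2641

Each component's effusion rate ∝ (its partial pressure)·(1/√M) ∝ n_i/√M_i.
x_H₂(eff) = (n_H₂/√M_H₂) / (n_H₂/√M_H₂ + n_NO/√M_NO)
= (0.244/√2.02) / (0.244/√2.02 + 2.62/√30.01) = 0.1717/(0.1717 + 0.4783) = 0.2641.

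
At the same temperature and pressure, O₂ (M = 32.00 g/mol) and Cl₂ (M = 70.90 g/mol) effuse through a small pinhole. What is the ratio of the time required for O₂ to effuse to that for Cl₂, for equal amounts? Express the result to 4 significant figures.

0.6718

Graham's law gives t_O₂/t_Cl₂ = √(M_O₂/M_Cl₂) = √(32.00/70.90) = √0.4513 = 0.6718.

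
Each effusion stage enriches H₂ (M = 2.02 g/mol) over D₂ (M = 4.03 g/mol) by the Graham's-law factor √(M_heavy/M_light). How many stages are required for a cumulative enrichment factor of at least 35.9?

Single-stage factor α = √(4.03/2.02), so ln α = ½ ln(1.99505) = 0.3453.
Need α^N ≥ 35.9 ⇒ N ≥ ln(35.9) / ln α = 3.581 / 0.3453 = 10.37.
So at least 11 stages are needed.

11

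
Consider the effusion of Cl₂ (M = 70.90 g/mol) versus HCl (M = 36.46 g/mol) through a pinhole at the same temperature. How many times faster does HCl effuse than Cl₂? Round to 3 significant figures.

1.39

From Graham's law, rate_HCl/rate_Cl₂ = √(M_Cl₂/M_HCl) = √(70.90/36.46) = √1.945 = 1.39.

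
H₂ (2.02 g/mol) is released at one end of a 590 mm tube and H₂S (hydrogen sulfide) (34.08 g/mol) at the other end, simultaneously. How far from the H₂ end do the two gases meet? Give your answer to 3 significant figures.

474 mm

The fronts meet when d_H₂ + d_H₂S = L with d_H₂/d_H₂S = √(M_H₂S/M_H₂) (Graham's law). Here √(M_H₂S/M_H₂) = √(34.08/2.02) = 4.107.
With d_H₂ + d_H₂S = 590 mm, d_H₂S = 590/(1 + 4.107) = 115.5 mm.
d_H₂ = 590 − 115.5 = 474 mm.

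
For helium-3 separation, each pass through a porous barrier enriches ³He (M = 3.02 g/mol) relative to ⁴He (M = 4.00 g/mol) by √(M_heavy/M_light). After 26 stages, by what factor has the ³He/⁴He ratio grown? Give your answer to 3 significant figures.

The single-stage factor is √(M_heavy/M_light), so 26 stages give [√(4.00/3.02)]^26 = (4.00/3.02)^(26/2).
= 1.32450^13 = 38.6.

38.6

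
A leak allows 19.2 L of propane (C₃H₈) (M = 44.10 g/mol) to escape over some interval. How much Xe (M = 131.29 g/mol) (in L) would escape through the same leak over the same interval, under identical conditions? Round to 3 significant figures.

By Graham's law, rate_Xe/rate_C₃H₈ = √(M_C₃H₈/M_Xe) = √(44.10/131.29) = √0.3359 = 0.5796.
So the volume for Xe is 19.2 × 0.5796 = 11.1 L.

11.1 L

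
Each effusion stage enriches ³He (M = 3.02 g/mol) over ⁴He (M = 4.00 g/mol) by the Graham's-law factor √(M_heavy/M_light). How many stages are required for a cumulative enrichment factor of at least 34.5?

26

Single-stage factor α = √(4.00/3.02), so ln α = ½ ln(1.32450) = 0.1405.
Need α^N ≥ 34.5 ⇒ N ≥ ln(34.5) / ln α = 3.541 / 0.1405 = 25.20.
Rounding up, N = 26 stages.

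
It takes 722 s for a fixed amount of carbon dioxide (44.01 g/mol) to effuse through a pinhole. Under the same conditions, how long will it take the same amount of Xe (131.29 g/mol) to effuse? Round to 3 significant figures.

By Graham's law, t_Xe/t_CO₂ = √(M_Xe/M_CO₂) = √(131.29/44.01) = √2.983 = 1.727.
So the time for Xe is 722 × 1.727 = 1250 s.

1250 s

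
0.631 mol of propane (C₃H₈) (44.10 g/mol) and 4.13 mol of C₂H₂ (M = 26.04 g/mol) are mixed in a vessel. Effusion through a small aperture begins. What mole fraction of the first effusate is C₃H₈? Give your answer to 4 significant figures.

0.1051

Each component's effusion rate ∝ (its partial pressure)·(1/√M) ∝ n_i/√M_i.
So x_C₃H₈ in the escaping gas = (n_C₃H₈/√M_C₃H₈) / Σ(n_i/√M_i)
= (0.631/√44.10) / (0.631/√44.10 + 4.13/√26.04) = 0.09502/(0.09502 + 0.8093) = 0.1051.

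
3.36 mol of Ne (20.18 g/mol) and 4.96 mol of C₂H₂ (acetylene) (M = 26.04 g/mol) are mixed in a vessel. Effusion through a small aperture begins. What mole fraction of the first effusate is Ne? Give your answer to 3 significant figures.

0.435

Rate_i ∝ x_i/√M_i (Graham's law weighted by mole fraction), so the effusate composition follows n_i/√M_i.
Mole fraction of Ne in the effusate = (n_Ne/√M_Ne) / (n_Ne/√M_Ne + n_C₂H₂/√M_C₂H₂)
= (3.36/√20.18) / (3.36/√20.18 + 4.96/√26.04) = 0.7480/(0.7480 + 0.9720) = 0.435.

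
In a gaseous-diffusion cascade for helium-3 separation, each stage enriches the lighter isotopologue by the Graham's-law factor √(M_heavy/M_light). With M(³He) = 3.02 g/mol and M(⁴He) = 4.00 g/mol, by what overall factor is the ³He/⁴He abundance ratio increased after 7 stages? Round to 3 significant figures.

2.67

After 7 stages the ratio has grown by (√(4.00/3.02))^7 = (4.00/3.02)^(7/2).
= 1.32450^(7/2) = 2.67.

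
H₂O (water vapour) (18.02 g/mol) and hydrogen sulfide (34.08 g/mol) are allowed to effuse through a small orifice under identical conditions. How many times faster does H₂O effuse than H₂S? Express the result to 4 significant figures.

1.375

Since effusion rate ∝ 1/√M, rate_H₂O/rate_H₂S = √(M_H₂S/M_H₂O) = √(34.08/18.02) = √1.891 = 1.375.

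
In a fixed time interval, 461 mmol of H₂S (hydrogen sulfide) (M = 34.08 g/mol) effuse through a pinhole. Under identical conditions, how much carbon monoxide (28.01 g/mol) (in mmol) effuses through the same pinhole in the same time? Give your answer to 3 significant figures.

509 mmol

Since effusion rate ∝ 1/√M, rate_CO/rate_H₂S = √(M_H₂S/M_CO) = √(34.08/28.01) = √1.217 = 1.103.
So the amount for CO is 461 × 1.103 = 509 mmol.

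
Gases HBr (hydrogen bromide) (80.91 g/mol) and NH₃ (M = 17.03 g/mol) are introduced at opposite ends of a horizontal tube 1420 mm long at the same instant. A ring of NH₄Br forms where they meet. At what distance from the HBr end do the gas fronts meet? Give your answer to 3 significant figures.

447 mm

Graham's law gives d_HBr/d_NH₃ = rate_HBr/rate_NH₃ = √(M_NH₃/M_HBr) = √(17.03/80.91) = 0.4588.
With d_HBr + d_NH₃ = 1420 mm, d_NH₃ = 1420/(1 + 0.4588) = 973.4 mm.
d_HBr = 1420 − 973.4 = 447 mm.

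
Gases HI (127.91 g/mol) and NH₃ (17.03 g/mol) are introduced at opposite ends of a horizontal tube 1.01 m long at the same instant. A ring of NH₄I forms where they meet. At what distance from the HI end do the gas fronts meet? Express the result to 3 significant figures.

0.270 m

In equal time, each gas travels a distance ∝ its rate ∝ 1/√M, so d_HI/d_NH₃ = √(M_NH₃/M_HI) = √(17.03/127.91) = 0.3649.
With d_HI + d_NH₃ = 1.01 m, d_NH₃ = 1.01/(1 + 0.3649) = 0.7400 m.
d_HI = 1.01 − 0.7400 = 0.270 m.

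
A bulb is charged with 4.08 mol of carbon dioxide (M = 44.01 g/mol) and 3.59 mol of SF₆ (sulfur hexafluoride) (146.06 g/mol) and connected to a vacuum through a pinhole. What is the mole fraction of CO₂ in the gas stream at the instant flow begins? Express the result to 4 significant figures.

0.6743

Effusion rate of each component ∝ n_i/√M_i (partial pressure × 1/√M).
So x_CO₂ in the escaping gas = (n_CO₂/√M_CO₂) / Σ(n_i/√M_i)
= (4.08/√44.01) / (4.08/√44.01 + 3.59/√146.06) = 0.6150/(0.6150 + 0.2970) = 0.6743.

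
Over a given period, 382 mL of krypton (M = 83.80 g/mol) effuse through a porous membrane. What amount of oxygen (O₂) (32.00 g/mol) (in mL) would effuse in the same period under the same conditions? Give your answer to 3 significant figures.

Since effusion rate ∝ 1/√M, rate_O₂/rate_Kr = √(M_Kr/M_O₂) = √(83.80/32.00) = √2.619 = 1.618.
So the volume for O₂ is 382 × 1.618 = 618 mL.

618 mL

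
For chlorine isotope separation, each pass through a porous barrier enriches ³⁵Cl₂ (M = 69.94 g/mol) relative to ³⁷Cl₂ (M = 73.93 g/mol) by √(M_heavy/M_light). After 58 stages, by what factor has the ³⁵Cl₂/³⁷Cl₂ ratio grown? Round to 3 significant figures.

5.00

Overall factor = α^58 with α = √(73.93/69.94), i.e. (73.93/69.94)^(58/2).
= 1.05705^29 = 5.00.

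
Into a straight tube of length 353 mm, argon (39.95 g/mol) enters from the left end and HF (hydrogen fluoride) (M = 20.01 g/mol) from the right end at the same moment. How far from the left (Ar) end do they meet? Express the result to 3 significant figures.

146 mm

Graham's law gives d_Ar/d_HF = rate_Ar/rate_HF = √(M_HF/M_Ar) = √(20.01/39.95) = 0.7077.
With d_Ar + d_HF = 353 mm, d_HF = 353/(1 + 0.7077) = 206.7 mm.
d_Ar = 353 − 206.7 = 146 mm.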